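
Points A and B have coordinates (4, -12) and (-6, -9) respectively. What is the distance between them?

d = sqrt((-10)^2 + (3)^2) = sqrt(109)

sqrt(109)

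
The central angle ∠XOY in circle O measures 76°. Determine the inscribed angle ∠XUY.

Inscribed angle = 76° / 2 = 38° (inscribed angle theorem).

38°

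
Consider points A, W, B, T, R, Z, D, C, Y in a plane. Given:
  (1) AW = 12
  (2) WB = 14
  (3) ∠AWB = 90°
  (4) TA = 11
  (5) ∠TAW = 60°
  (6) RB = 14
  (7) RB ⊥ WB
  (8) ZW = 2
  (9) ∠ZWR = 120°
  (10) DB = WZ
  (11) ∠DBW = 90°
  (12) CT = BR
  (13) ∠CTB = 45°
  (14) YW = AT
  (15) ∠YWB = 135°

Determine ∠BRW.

Step 1: By the law of cosines on triangle RBW: RW² = 14² + 14² − 2·14·14·cos(90°) = 392, so RW = 14·√2.
Step 2: By the inverse law of cosines on triangle BRW: cos(∠BRW) = (14² + (14·√2)² − 14²) / (2·14·14·√2) = 392/554.37 = 0.7071, so ∠BRW = 45°.

Therefore, the measure of angle ∠BRW = 45°.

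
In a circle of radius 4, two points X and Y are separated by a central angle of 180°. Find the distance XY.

Chord = 2(4) sin(90°) = 8

8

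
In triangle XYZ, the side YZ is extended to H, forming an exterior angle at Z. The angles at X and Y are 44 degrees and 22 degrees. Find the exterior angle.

The interior angle at Z is 180 - 44 - 22 = 114 degrees.
The exterior angle and interior angle at Z are supplementary:
Exterior angle = 180 - 114 = 66 degrees.

66 degrees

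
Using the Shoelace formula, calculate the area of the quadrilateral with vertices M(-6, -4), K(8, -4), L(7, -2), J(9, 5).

Shoelace: sum of cross terms = 115, Area = (1/2)|115| = 115/2

115/2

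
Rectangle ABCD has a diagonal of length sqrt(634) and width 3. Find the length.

b = sqrt(d^2 - a^2) = sqrt(634 - 9) = sqrt(625) = 25

25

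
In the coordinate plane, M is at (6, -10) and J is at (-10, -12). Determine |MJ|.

d = sqrt((-10 - 6)^2 + (-12 - -10)^2)
d = sqrt(-16^2 + -2^2)
d = sqrt(256 + 4)
d = sqrt(260) = 2*sqrt(65)

2*sqrt(65)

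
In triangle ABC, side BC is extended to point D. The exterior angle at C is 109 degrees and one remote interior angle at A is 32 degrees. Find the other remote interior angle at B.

By the exterior angle theorem: exterior angle = sum of remote interior angles.
109 = 32 + angle B
angle B = 109 - 32 = 77 degrees

77 degrees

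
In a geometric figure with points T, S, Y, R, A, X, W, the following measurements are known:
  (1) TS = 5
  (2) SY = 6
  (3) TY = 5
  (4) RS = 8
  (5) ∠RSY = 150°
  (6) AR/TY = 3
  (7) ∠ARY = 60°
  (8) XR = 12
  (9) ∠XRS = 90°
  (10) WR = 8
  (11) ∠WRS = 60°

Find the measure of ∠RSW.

Step 1: By the law of cosines on triangle SRW: SW² = 8² + 8² − 2·8·8·cos(60°) = 64, so SW = 8.
Step 2: By the inverse law of cosines on triangle RSW: cos(∠RSW) = (8² + 8² − 8²) / (2·8·8) = 64/128 = 0.5, so ∠RSW = 60°.

Therefore, the measure of angle ∠RSW = 60°.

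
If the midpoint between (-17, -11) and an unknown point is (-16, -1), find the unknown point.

Using the midpoint formula: M = ((x1 + x2)/2, (y1 + y2)/2)
We know M = (-16, -1) and K = (-17, -11)
For x: -16 = (-17 + x2)/2, so x2 = 2*-16 - -17 = -15
For y: -1 = (-11 + y2)/2, so y2 = 2*-1 - -11 = 9
M = (-15, 9)

(-15, 9)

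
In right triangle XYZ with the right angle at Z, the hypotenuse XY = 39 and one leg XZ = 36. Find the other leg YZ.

By the Pythagorean theorem: YZ^2 = XY^2 - XZ^2
YZ^2 = 39^2 - 36^2 = 1521 - 1296 = 225
YZ = sqrt(225) = 15

15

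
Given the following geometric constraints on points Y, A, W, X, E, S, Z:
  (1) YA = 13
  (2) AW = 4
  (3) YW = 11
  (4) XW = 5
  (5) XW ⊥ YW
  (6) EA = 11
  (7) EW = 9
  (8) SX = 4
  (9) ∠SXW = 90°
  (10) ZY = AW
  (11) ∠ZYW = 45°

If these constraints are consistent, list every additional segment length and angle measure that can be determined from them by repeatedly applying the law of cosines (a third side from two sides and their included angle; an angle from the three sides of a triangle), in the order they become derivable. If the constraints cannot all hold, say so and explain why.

The constraints are consistent. Derivable facts, in order:
After 1 step:
- WS = √41
- WZ ≈ 8.65
- YX = √146
- ∠AEW = 20.05°
- ∠AWE = 109.47°
- ∠AWY = 111.32°
- ∠AYW = 16.66°
- ∠EAW = 50.48°
- ∠WAY = 52.02°
After 2 steps:
- ∠SWX = 38.66°
- ∠WSX = 51.34°
- ∠WXY = 65.56°
- ∠WYX = 24.44°
- ∠WZY = 115.91°
- ∠YWZ = 19.09°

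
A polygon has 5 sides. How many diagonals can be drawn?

Each of the 5 vertices connects to 2 non-adjacent vertices via diagonals.
Total connections = 5 × 2 = 10, but each diagonal is counted twice.
Number of diagonals = 10 / 2 = 5.

5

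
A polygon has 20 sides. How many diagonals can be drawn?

Each of the 20 vertices connects to 17 non-adjacent vertices via diagonals.
Total connections = 20 × 17 = 340, but each diagonal is counted twice.
Number of diagonals = 340 / 2 = 170.

170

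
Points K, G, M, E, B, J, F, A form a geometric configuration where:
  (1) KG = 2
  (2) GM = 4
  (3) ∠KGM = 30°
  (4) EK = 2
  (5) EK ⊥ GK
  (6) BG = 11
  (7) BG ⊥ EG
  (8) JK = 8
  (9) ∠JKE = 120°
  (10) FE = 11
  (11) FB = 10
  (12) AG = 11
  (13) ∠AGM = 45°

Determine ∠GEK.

Step 1: By the law of cosines on triangle EKG: EG² = 2² + 2² − 2·2·2·cos(90°) = 8, so EG = 2·√2.
Step 2: By the inverse law of cosines on triangle GEK: cos(∠GEK) = ((2·√2)² + 2² − 2²) / (2·2·√2·2) = 8/11.31 = 0.7071, so ∠GEK = 45°.

Therefore, the measure of angle ∠GEK = 45°.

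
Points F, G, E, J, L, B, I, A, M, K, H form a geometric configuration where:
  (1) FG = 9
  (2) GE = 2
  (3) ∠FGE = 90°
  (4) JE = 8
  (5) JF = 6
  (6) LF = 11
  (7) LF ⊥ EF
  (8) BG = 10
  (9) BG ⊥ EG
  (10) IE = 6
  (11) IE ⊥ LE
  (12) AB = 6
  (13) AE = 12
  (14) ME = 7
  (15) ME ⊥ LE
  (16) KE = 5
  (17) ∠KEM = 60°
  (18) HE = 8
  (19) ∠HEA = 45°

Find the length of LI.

Step 1: By the law of cosines on triangle EGF: EF² = 2² + 9² − 2·2·9·cos(90°) = 85, so EF = √85.
Step 2: By the law of cosines on triangle LFE: LE² = 11² + √85² − 2·11·√85·cos(90°) = 206, so LE ≈ 14.35.
Step 3: By the law of cosines on triangle LEI: LI² = 14.35² + 6² − 2·14.35·6·cos(90°) = 242, so LI = 11·√2.

Therefore, the length of LI = 11·√2.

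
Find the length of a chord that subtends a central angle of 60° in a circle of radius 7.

Chord length = 2r sin(θ/2)
= 2 × 7 × sin(60°/2)
= 2 × 7 × sin(30°)
= 7

7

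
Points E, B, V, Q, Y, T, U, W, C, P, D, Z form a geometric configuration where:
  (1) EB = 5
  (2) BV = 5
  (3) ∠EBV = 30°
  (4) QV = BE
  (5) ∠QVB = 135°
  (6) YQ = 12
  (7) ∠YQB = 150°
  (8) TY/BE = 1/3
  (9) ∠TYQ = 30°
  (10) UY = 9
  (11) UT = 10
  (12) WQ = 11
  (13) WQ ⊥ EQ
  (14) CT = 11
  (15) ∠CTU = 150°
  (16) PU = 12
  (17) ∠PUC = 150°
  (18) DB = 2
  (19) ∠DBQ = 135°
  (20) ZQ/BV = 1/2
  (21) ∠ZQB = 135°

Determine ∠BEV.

Step 1: By the law of cosines on triangle EBV: EV² = 5² + 5² − 2·5·5·cos(30°) = 6.7, so EV ≈ 2.59.
Step 2: By the inverse law of cosines on triangle BEV: cos(∠BEV) = (5² + 2.59² − 5²) / (2·5·2.59) = 6.7/25.88 = 0.2588, so ∠BEV = 75°.

Therefore, the measure of angle ∠BEV = 75°.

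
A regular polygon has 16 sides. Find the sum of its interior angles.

The sum of interior angles of an n-sided polygon is (n - 2) * 180.
For n = 16: (16 - 2) * 180 = 14 * 180 = 2520 degrees.

2520 degrees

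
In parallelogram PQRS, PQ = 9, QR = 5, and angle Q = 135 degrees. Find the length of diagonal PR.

Using the law of cosines:
d^2 = 9^2 + 5^2 - 2(9)(5)cos(135 degrees)
d^2 = 81 + 25 - 90*-sqrt(2)/2
d^2 = 45*sqrt(2) + 106
d = sqrt(45*sqrt(2) + 106)

sqrt(45*sqrt(2) + 106)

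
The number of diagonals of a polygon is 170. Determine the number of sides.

Using d = n(n - 3)/2, we solve 170 = n(n - 3)/2.
So n(n - 3) = 340.
Testing n = 20: 20 * 17 = 340 = 340. Correct.
The polygon has 20 sides.

20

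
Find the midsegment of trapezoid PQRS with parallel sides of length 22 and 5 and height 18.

midsegment = (22 + 5) / 2 = 27 / 2 = 27/2

27/2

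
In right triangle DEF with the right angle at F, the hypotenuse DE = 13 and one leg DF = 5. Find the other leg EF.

EF = sqrt(13^2 - 5^2) = sqrt(144) = 12

12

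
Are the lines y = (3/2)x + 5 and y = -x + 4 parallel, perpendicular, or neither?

Slope of line 1: m1 = 3/2
Slope of line 2: m2 = -1
For parallel lines we need equal slopes: 3/2 != -1.
For perpendicular lines we need m1*m2 = -1: (3/2)(-1) = -3/2 != -1.
Since neither condition holds, the lines are neither parallel nor perpendicular.

Neither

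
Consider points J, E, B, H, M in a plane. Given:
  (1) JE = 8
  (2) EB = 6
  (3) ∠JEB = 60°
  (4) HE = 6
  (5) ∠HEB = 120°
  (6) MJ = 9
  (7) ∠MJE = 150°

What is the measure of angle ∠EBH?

Step 1: By the law of cosines on triangle BEH: BH² = 6² + 6² − 2·6·6·cos(120°) = 108, so BH = 6·√3.
Step 2: By the inverse law of cosines on triangle EBH: cos(∠EBH) = (6² + (6·√3)² − 6²) / (2·6·6·√3) = 108/124.71 = 0.866, so ∠EBH = 30°.

Therefore, the measure of angle ∠EBH = 30°.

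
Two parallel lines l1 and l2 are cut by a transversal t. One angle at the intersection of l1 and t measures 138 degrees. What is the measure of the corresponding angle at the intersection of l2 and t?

When a transversal crosses parallel lines, angles in the same position at each intersection are called corresponding angles.
These are always equal, so the answer is 138 degrees.

138 degrees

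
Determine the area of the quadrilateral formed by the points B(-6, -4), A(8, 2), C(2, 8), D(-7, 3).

Using the Shoelace formula for a quadrilateral (vertices in order):
Area = (1/2)|sum of (x_i * y_(i+1) - x_(i+1) * y_i)|
Terms: (-6*2 - 8*-4) = 20, (8*8 - 2*2) = 60, (2*3 - -7*8) = 62, (-7*-4 - -6*3) = 46
Sum = 188
Area = (1/2)(188) = 94

94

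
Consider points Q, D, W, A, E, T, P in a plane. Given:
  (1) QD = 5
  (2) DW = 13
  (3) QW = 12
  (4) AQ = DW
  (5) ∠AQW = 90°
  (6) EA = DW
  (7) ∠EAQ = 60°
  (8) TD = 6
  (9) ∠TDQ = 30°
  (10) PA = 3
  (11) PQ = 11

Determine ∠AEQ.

From the given relations: EA = DW = 13; AQ = DW = 13.
Step 1: By the law of cosines on triangle EAQ: EQ² = 13² + 13² − 2·13·13·cos(60°) = 169, so EQ = 13.
Step 2: By the inverse law of cosines on triangle AEQ: cos(∠AEQ) = (13² + 13² − 13²) / (2·13·13) = 169/338 = 0.5, so ∠AEQ = 60°.

Therefore, the measure of angle ∠AEQ = 60°.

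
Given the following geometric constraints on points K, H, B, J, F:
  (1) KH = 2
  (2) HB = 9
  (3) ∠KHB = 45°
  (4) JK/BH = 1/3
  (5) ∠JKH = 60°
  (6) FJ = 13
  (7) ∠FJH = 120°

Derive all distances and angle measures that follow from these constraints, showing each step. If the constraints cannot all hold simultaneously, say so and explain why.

The constraints are consistent.

From the given relations:
  JK = 1/3·BH = 1/3·9 = 3

Step 1: From KH = 2, HB = 9, and ∠KHB = 45°, by the law of cosines:
  KB² = KH² + HB² - 2·KH·HB·cos(45°) = 4 + 81 - 25.46 = 59.54
  KB ≈ 7.72

Step 2: From HK = 2, KJ = 3, and ∠HKJ = 60°, by the law of cosines:
  HJ² = HK² + KJ² - 2·HK·KJ·cos(60°) = 4 + 9 - 6 = 7
  HJ = √7

Step 3: From HJ = √7, JF = 13, and ∠HJF = 120°, by the law of cosines:
  HF² = HJ² + JF² - 2·HJ·JF·cos(120°) = 7 + 169 + 34.39 = 210.4
  HF ≈ 14.5

Step 4: From KB = 7.72, KH = 2, BH = 9, by the inverse law of cosines:
  cos(∠BKH) = (KB² + KH² - BH²) / (2·KB·KH)
  ∠BKH = 124.44°

Step 5: From HJ = √7, HK = 2, JK = 3, by the inverse law of cosines:
  cos(∠JHK) = (HJ² + HK² - JK²) / (2·HJ·HK)
  ∠JHK = 79.11°

Step 6: From BH = 9, BK = 7.72, HK = 2, by the inverse law of cosines:
  cos(∠HBK) = (BH² + BK² - HK²) / (2·BH·BK)
  ∠HBK = 10.56°

Step 7: From JH = √7, JK = 3, HK = 2, by the inverse law of cosines:
  cos(∠HJK) = (JH² + JK² - HK²) / (2·JH·JK)
  ∠HJK = 40.89°

Step 8: From HF = 14.5, HJ = √7, FJ = 13, by the inverse law of cosines:
  cos(∠FHJ) = (HF² + HJ² - FJ²) / (2·HF·HJ)
  ∠FHJ = 50.91°

Step 9: From FH = 14.5, FJ = 13, HJ = √7, by the inverse law of cosines:
  cos(∠HFJ) = (FH² + FJ² - HJ²) / (2·FH·FJ)
  ∠HFJ = 9.09°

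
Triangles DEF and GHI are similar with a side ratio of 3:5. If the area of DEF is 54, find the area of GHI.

The ratio of areas of similar triangles = (side ratio)^2.
Side ratio = 3:5, so area ratio = 9:25.
Area of GHI / Area of DEF = 25/9
Area of GHI = 54 * 25/9 = 150

150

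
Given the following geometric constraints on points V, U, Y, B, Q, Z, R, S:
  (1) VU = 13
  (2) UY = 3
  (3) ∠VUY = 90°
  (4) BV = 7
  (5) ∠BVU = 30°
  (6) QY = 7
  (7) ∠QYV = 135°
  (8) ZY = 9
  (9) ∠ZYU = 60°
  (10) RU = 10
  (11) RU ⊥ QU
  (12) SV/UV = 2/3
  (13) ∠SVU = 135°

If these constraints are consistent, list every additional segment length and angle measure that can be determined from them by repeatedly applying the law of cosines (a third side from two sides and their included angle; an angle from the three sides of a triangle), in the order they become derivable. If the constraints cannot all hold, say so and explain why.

The constraints are consistent. Derivable facts, in order:
After 1 step:
- UB ≈ 7.77
- US ≈ 20.09
- UZ = 3·√7
- VY = √178
After 2 steps:
- VQ ≈ 18.95
- ∠BUV = 26.77°
- ∠SUV = 17.76°
- ∠UBV = 123.23°
- ∠USV = 27.24°
- ∠UVY = 12.99°
- ∠UYV = 77.01°
- ∠UZY = 19.11°
- ∠YUZ = 100.89°
After 3 steps:
- ∠QVY = 15.14°
- ∠VQY = 29.86°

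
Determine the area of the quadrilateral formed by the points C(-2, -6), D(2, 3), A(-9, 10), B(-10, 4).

Shoelace: sum of cross terms = 185, Area = (1/2)|185| = 185/2

185/2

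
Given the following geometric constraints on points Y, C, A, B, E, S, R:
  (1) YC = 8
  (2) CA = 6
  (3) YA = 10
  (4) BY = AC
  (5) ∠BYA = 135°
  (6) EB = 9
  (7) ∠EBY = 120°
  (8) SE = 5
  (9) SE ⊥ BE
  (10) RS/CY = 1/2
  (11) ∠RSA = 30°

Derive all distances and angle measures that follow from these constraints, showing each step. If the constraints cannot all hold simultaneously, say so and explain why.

The constraints are consistent.

From the given relations:
  BY = AC = 6
  RS = 1/2·CY = 1/2·8 = 4

Step 1: From YB = 6, BE = 9, and ∠YBE = 120°, by the law of cosines:
  YE² = YB² + BE² - 2·YB·BE·cos(120°) = 36 + 81 + 54 = 171
  YE = 3·√19

Step 2: From AY = 10, YB = 6, and ∠AYB = 135°, by the law of cosines:
  AB² = AY² + YB² - 2·AY·YB·cos(135°) = 100 + 36 + 84.85 = 220.9
  AB ≈ 14.86

Step 3: From BE = 9, ES = 5, and ∠BES = 90°, by the law of cosines:
  BS² = BE² + ES² - 2·BE·ES·cos(90°) = 81 + 25 - 0 = 106
  BS = √106

Step 4: From YA = 10, YC = 8, AC = 6, by the inverse law of cosines:
  cos(∠AYC) = (YA² + YC² - AC²) / (2·YA·YC)
  ∠AYC = 36.87°

Step 5: From CA = 6, CY = 8, AY = 10, by the inverse law of cosines:
  cos(∠ACY) = (CA² + CY² - AY²) / (2·CA·CY)
  ∠ACY = 90°

Step 6: From AC = 6, AY = 10, CY = 8, by the inverse law of cosines:
  cos(∠CAY) = (AC² + AY² - CY²) / (2·AC·AY)
  ∠CAY = 53.13°

Step 7: From YB = 6, YE = 3·√19, BE = 9, by the inverse law of cosines:
  cos(∠BYE) = (YB² + YE² - BE²) / (2·YB·YE)
  ∠BYE = 36.59°

Step 8: From AB = 14.86, AY = 10, BY = 6, by the inverse law of cosines:
  cos(∠BAY) = (AB² + AY² - BY²) / (2·AB·AY)
  ∠BAY = 16.59°

Step 9: From BA = 14.86, BY = 6, AY = 10, by the inverse law of cosines:
  cos(∠ABY) = (BA² + BY² - AY²) / (2·BA·BY)
  ∠ABY = 28.41°

Step 10: From BE = 9, BS = √106, ES = 5, by the inverse law of cosines:
  cos(∠EBS) = (BE² + BS² - ES²) / (2·BE·BS)
  ∠EBS = 29.05°

Step 11: From EB = 9, EY = 3·√19, BY = 6, by the inverse law of cosines:
  cos(∠BEY) = (EB² + EY² - BY²) / (2·EB·EY)
  ∠BEY = 23.41°

Step 12: From SB = √106, SE = 5, BE = 9, by the inverse law of cosines:
  cos(∠BSE) = (SB² + SE² - BE²) / (2·SB·SE)
  ∠BSE = 60.95°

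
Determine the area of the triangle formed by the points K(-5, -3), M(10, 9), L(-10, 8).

Shoelace: Area = (1/2)|-5(9-8) + 10(8--3) + -10(-3-9)| = (1/2)(225) = 225/2

225/2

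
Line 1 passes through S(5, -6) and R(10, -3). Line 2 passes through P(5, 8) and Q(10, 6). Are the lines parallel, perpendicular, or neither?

Slope of line 1: m1 = (-3 - -6)/(10 - 5) = 3/5 = 3/5
Slope of line 2: m2 = (6 - 8)/(10 - 5) = -2/5 = -2/5
For parallel lines we need equal slopes: 3/5 != -2/5.
For perpendicular lines we need m1*m2 = -1: (3/5)(-2/5) = -6/25 != -1.
Since neither condition holds, the lines are neither parallel nor perpendicular.

Neither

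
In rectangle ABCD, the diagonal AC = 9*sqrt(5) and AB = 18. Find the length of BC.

b = sqrt(d^2 - a^2) = sqrt(405 - 324) = sqrt(81) = 9

9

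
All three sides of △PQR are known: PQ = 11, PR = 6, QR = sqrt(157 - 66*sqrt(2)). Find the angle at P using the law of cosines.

cos(P) = (11² + 6² - (sqrt(157 - 66*sqrt(2)))²) / (2 × 11 × 6) = sqrt(2)/2, so P = arccos(sqrt(2)/2) = 45°.

45°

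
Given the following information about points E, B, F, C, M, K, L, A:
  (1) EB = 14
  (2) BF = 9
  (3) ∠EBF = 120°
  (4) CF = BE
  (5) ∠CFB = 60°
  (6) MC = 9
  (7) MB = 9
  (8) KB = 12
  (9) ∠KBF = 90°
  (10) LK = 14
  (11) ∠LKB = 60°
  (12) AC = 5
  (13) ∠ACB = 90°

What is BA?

From the given relations: CF = BE = 14.
Step 1: By the law of cosines on triangle BFC: BC² = 9² + 14² − 2·9·14·cos(60°) = 151, so BC = √151.
Step 2: By the law of cosines on triangle BCA: BA² = √151² + 5² − 2·√151·5·cos(90°) = 176, so BA = 4·√11.

Therefore, the length of BA = 4·√11.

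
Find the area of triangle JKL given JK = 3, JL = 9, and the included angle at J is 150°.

Area = (1/2) * JK * JL * sin(J)
Area = (1/2) * 3 * 9 * sin(150°)
Area = (1/2) * 3 * 9 * 1/2
Area = 27/4

27/4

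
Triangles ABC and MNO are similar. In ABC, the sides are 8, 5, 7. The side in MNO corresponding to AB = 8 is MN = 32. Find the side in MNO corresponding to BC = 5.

k = 32/8 = 4. NO = 4 * 5 = 20.

20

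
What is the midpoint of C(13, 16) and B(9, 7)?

M = ((x₁ + x₂)/2, (y₁ + y₂)/2)
= ((13 + 9)/2, (16 + 7)/2)
= (22/2, 23/2) = (11, 23/2)

(11, 23/2)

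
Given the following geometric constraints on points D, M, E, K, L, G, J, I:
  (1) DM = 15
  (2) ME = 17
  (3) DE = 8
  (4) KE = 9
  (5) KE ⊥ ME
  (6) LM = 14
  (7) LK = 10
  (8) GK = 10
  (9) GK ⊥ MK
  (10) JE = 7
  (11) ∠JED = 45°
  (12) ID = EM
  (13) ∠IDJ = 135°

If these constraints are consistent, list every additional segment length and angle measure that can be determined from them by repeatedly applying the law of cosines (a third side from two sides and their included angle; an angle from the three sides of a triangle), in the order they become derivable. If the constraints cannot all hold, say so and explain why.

The constraints are consistent. Derivable facts, in order:
After 1 step:
- DJ ≈ 5.81
- MK ≈ 19.24
- ∠DEM = 61.93°
- ∠DME = 28.07°
- ∠EDM = 90°
After 2 steps:
- JI ≈ 21.51
- MG ≈ 21.68
- ∠DJE = 76.64°
- ∠EDJ = 58.36°
- ∠EKM = 62.1°
- ∠EMK = 27.9°
- ∠KLM = 105.32°
- ∠KML = 30.09°
- ∠LKM = 44.58°
After 3 steps:
- ∠DIJ = 11.02°
- ∠DJI = 33.98°
- ∠GMK = 27.47°
- ∠KGM = 62.53°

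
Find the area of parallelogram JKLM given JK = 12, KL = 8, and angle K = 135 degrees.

Area = 12 * 8 * sin(135°) = 96 * sqrt(2)/2 = 48*sqrt(2)

48*sqrt(2)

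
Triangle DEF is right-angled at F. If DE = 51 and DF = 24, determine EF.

Rearranging the Pythagorean theorem to solve for the unknown leg:
leg^2 = hypotenuse^2 - known_leg^2 = 2601 - 576 = 2025
leg = sqrt(2025) = 45.

45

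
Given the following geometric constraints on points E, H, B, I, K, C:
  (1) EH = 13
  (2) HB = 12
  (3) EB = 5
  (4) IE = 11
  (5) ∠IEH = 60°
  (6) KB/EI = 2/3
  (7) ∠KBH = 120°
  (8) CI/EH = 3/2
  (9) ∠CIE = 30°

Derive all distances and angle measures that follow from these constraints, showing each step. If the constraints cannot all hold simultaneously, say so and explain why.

The constraints are consistent.

From the given relations:
  KB = 2/3·EI = 2/3·11 ≈ 7.33
  CI = 3/2·EH = 3/2·13 ≈ 19.5

Step 1: From EI = 11, IC = 19.5, and ∠EIC = 30°, by the law of cosines:
  EC² = EI² + IC² - 2·EI·IC·cos(30°) = 121 + 380.2 - 371.5 = 129.7
  EC ≈ 11.39

Step 2: From HE = 13, EI = 11, and ∠HEI = 60°, by the law of cosines:
  HI² = HE² + EI² - 2·HE·EI·cos(60°) = 169 + 121 - 143 = 147
  HI = 7·√3

Step 3: From HB = 12, BK = 7.33, and ∠HBK = 120°, by the law of cosines:
  HK² = HB² + BK² - 2·HB·BK·cos(120°) = 144 + 53.78 + 88 = 285.8
  HK ≈ 16.9

Step 4: From EB = 5, EH = 13, BH = 12, by the inverse law of cosines:
  cos(∠BEH) = (EB² + EH² - BH²) / (2·EB·EH)
  ∠BEH = 67.38°

Step 5: From HB = 12, HE = 13, BE = 5, by the inverse law of cosines:
  cos(∠BHE) = (HB² + HE² - BE²) / (2·HB·HE)
  ∠BHE = 22.62°

Step 6: From BE = 5, BH = 12, EH = 13, by the inverse law of cosines:
  cos(∠EBH) = (BE² + BH² - EH²) / (2·BE·BH)
  ∠EBH = 90°

Step 7: From EC = 11.39, EI = 11, CI = 19.5, by the inverse law of cosines:
  cos(∠CEI) = (EC² + EI² - CI²) / (2·EC·EI)
  ∠CEI = 121.13°

Step 8: From HB = 12, HK = 16.9, BK = 7.33, by the inverse law of cosines:
  cos(∠BHK) = (HB² + HK² - BK²) / (2·HB·HK)
  ∠BHK = 22.07°

Step 9: From HE = 13, HI = 7·√3, EI = 11, by the inverse law of cosines:
  cos(∠EHI) = (HE² + HI² - EI²) / (2·HE·HI)
  ∠EHI = 51.79°

Step 10: From IE = 11, IH = 7·√3, EH = 13, by the inverse law of cosines:
  cos(∠EIH) = (IE² + IH² - EH²) / (2·IE·IH)
  ∠EIH = 68.21°

Step 11: From KB = 7.33, KH = 16.9, BH = 12, by the inverse law of cosines:
  cos(∠BKH) = (KB² + KH² - BH²) / (2·KB·KH)
  ∠BKH = 37.93°

Step 12: From CE = 11.39, CI = 19.5, EI = 11, by the inverse law of cosines:
  cos(∠ECI) = (CE² + CI² - EI²) / (2·CE·CI)
  ∠ECI = 28.87°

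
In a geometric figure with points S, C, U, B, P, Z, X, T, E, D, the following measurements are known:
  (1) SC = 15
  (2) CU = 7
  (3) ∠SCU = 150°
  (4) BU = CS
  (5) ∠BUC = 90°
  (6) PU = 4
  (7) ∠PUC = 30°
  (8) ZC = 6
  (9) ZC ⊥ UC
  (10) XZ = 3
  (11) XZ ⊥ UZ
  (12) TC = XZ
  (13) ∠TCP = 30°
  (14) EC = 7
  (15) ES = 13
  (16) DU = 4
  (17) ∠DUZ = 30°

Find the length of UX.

Step 1: By the law of cosines on triangle ZCU: ZU² = 6² + 7² − 2·6·7·cos(90°) = 85, so ZU = √85.
Step 2: By the law of cosines on triangle UZX: UX² = √85² + 3² − 2·√85·3·cos(90°) = 94, so UX = √94.

Therefore, the length of UX = √94.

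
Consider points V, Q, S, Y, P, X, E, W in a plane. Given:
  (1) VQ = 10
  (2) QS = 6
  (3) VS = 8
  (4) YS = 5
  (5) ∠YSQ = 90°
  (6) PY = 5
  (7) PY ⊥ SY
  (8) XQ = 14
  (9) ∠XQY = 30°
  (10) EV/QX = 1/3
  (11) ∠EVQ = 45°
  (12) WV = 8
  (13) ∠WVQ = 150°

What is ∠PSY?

Step 1: By the law of cosines on triangle SYP: SP² = 5² + 5² − 2·5·5·cos(90°) = 50, so SP = 5·√2.
Step 2: By the inverse law of cosines on triangle PSY: cos(∠PSY) = ((5·√2)² + 5² − 5²) / (2·5·√2·5) = 50/70.71 = 0.7071, so ∠PSY = 45°.

Therefore, the measure of angle ∠PSY = 45°.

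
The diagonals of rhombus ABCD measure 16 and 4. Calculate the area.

Area = (16 * 4) / 2 = 64 / 2 = 32

32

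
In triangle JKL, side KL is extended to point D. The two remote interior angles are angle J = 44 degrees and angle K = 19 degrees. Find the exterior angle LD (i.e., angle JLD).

Exterior angle = 44 + 19 = 63 degrees (exterior angle theorem).

63 degrees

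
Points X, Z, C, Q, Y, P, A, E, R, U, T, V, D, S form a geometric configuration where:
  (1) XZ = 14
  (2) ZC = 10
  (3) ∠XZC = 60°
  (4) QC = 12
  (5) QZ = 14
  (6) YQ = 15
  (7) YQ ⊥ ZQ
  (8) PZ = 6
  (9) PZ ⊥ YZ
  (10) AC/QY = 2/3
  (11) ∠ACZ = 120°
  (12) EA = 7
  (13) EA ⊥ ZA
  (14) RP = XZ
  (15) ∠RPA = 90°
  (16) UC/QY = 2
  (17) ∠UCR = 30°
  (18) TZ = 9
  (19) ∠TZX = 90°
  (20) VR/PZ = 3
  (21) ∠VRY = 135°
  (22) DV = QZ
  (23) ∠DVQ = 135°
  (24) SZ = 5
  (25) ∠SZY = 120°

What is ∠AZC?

From the given relations: AC = 2/3·QY = 2/3·15 = 10.
Step 1: By the law of cosines on triangle ZCA: ZA² = 10² + 10² − 2·10·10·cos(120°) = 300, so ZA = 10·√3.
Step 2: By the inverse law of cosines on triangle AZC: cos(∠AZC) = ((10·√3)² + 10² − 10²) / (2·10·√3·10) = 300/346.41 = 0.866, so ∠AZC = 30°.

Therefore, the measure of angle ∠AZC = 30°.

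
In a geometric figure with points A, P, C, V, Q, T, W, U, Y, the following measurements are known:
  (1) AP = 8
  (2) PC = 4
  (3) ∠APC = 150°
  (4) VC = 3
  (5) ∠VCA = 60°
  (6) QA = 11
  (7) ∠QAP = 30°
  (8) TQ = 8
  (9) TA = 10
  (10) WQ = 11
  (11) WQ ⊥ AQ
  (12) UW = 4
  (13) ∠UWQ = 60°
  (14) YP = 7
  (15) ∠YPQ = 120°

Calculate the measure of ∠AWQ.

Step 1: By the law of cosines on triangle WQA: WA² = 11² + 11² − 2·11·11·cos(90°) = 242, so WA = 11·√2.
Step 2: By the inverse law of cosines on triangle AWQ: cos(∠AWQ) = ((11·√2)² + 11² − 11²) / (2·11·√2·11) = 242/342.24 = 0.7071, so ∠AWQ = 45°.

Therefore, the measure of angle ∠AWQ = 45°.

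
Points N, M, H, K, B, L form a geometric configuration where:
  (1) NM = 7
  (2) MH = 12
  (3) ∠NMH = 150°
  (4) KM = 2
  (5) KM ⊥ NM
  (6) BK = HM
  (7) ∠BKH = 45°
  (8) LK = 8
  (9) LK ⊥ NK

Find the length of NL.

Step 1: By the law of cosines on triangle NMK: NK² = 7² + 2² − 2·7·2·cos(90°) = 53, so NK = √53.
Step 2: By the law of cosines on triangle NKL: NL² = √53² + 8² − 2·√53·8·cos(90°) = 117, so NL = 3·√13.

Therefore, the length of NL = 3·√13.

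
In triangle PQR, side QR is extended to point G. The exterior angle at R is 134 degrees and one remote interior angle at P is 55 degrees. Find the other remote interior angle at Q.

The exterior angle theorem states that an exterior angle equals the sum of the two non-adjacent interior angles.
So 134 = 55 + angle Q, which gives angle Q = 134 - 55 = 79 degrees.

79 degrees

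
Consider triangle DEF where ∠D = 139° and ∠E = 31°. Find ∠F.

The interior angles sum to 180°: angle F = 180 - 139 - 31 = 10°.
The triangle is obtuse (angles 139°, 31°, 10°).

10 degrees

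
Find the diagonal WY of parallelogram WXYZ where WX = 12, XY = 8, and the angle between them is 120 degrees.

Law of cosines: d^2 = 12^2 + 8^2 - 2(12)(8)cos(120°) = 304, so d = 4*sqrt(19).

4*sqrt(19)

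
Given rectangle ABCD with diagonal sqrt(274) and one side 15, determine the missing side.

Using the Pythagorean theorem: d^2 = a^2 + b^2
b^2 = d^2 - a^2
b^2 = 274 - 225
b^2 = 49
b = sqrt(49) = 7

7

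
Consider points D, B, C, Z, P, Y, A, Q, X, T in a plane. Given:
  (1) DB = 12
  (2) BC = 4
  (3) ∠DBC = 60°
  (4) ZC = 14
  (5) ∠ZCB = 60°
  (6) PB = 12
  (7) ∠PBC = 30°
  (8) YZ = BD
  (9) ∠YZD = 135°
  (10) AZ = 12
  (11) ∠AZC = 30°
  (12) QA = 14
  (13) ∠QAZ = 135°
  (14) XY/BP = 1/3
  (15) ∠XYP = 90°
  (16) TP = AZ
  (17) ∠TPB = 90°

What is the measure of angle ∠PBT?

From the given relations: TP = AZ = 12.
Step 1: By the law of cosines on triangle BPT: BT² = 12² + 12² − 2·12·12·cos(90°) = 288, so BT = 12·√2.
Step 2: By the inverse law of cosines on triangle PBT: cos(∠PBT) = (12² + (12·√2)² − 12²) / (2·12·12·√2) = 288/407.29 = 0.7071, so ∠PBT = 45°.

Therefore, the measure of angle ∠PBT = 45°.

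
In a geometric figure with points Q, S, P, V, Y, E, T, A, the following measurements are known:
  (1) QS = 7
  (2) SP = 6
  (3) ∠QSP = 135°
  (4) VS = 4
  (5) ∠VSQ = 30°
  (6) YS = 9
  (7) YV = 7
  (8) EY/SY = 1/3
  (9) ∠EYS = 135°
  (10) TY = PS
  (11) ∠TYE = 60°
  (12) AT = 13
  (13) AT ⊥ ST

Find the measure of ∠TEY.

From the given relations: EY = 1/3·SY = 1/3·9 = 3; TY = PS = 6.
Step 1: By the law of cosines on triangle EYT: ET² = 3² + 6² − 2·3·6·cos(60°) = 27, so ET = 3·√3.
Step 2: By the inverse law of cosines on triangle TEY: cos(∠TEY) = ((3·√3)² + 3² − 6²) / (2·3·√3·3) = 0/31.18 = 0, so ∠TEY = 90°.

Therefore, the measure of angle ∠TEY = 90°.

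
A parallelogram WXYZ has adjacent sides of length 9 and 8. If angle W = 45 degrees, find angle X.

Consecutive angles are supplementary: angle X = 180 - 45 = 135 degrees.

135 degrees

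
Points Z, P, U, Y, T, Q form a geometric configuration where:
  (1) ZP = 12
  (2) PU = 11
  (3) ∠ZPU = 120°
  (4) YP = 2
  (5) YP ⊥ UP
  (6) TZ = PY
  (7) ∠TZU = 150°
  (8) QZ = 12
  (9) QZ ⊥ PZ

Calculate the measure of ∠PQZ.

Step 1: By the law of cosines on triangle QZP: QP² = 12² + 12² − 2·12·12·cos(90°) = 288, so QP = 12·√2.
Step 2: By the inverse law of cosines on triangle PQZ: cos(∠PQZ) = ((12·√2)² + 12² − 12²) / (2·12·√2·12) = 288/407.29 = 0.7071, so ∠PQZ = 45°.

Therefore, the measure of angle ∠PQZ = 45°.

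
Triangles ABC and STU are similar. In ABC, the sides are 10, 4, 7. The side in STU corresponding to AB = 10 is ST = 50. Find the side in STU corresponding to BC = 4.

k = 50/10 = 5. TU = 5 * 4 = 20.

20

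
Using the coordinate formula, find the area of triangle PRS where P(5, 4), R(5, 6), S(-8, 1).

Using the Shoelace formula for a triangle:
Area = (1/2)|x0(y1 - y2) + x1(y2 - y0) + x2(y0 - y1)|
Area = (1/2)|5(6 - 1) + 5(1 - 4) + -8(4 - 6)|
Area = (1/2)|25 + -15 + 16|
Area = (1/2)|26|
Area = (1/2)(26)
Area = 13

13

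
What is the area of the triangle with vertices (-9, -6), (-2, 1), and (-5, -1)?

Shoelace: Area = (1/2)|-9(1--1) + -2(-1--6) + -5(-6-1)| = (1/2)(7) = 7/2

7/2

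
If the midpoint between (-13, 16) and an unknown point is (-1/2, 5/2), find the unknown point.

Using the midpoint formula: M = ((x1 + x2)/2, (y1 + y2)/2)
We know M = (-1/2, 5/2) and B = (-13, 16)
For x: -1/2 = (-13 + x2)/2, so x2 = 2*-1/2 - -13 = 12
For y: 5/2 = (16 + y2)/2, so y2 = 2*5/2 - 16 = -11
C = (12, -11)

(12, -11)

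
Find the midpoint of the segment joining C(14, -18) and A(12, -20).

M = ((x₁ + x₂)/2, (y₁ + y₂)/2)
= ((14 + 12)/2, (-18 + -20)/2)
= (26/2, -38/2) = (13, -19)

(13, -19)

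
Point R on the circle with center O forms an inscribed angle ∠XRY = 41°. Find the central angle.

By the inscribed angle theorem, the central angle is twice the inscribed angle.
Central angle = 2 × 41° = 82°

82°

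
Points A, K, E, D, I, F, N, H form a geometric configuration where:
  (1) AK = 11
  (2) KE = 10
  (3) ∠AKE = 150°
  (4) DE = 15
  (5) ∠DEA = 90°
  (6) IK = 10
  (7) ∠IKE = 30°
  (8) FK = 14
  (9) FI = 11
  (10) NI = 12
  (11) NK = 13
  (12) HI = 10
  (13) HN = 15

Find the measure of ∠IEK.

Step 1: By the law of cosines on triangle EKI: EI² = 10² + 10² − 2·10·10·cos(30°) = 26.79, so EI ≈ 5.18.
Step 2: By the inverse law of cosines on triangle IEK: cos(∠IEK) = (5.18² + 10² − 10²) / (2·5.18·10) = 26.79/103.53 = 0.2588, so ∠IEK = 75°.

Therefore, the measure of angle ∠IEK = 75°.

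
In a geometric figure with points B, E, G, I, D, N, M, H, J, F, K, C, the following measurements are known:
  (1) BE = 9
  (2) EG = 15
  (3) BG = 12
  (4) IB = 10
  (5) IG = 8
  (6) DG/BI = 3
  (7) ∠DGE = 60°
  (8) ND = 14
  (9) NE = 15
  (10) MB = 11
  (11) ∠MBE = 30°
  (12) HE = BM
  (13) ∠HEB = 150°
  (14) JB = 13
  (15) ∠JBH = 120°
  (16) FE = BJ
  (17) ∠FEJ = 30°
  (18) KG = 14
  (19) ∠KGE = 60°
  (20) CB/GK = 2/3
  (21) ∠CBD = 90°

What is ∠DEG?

From the given relations: DG = 3·BI = 3·10 = 30.
Step 1: By the law of cosines on triangle EGD: ED² = 15² + 30² − 2·15·30·cos(60°) = 675, so ED = 15·√3.
Step 2: By the inverse law of cosines on triangle DEG: cos(∠DEG) = ((15·√3)² + 15² − 30²) / (2·15·√3·15) = 0/779.42 = 0, so ∠DEG = 90°.

Therefore, the measure of angle ∠DEG = 90°.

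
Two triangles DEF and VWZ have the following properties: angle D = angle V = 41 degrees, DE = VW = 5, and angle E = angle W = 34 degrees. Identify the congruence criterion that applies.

The given information provides:
angle D = angle V = 41 degrees, DE = VW = 5, and angle E = angle W = 34 degrees
This matches the ASA congruence theorem.
Two pairs of corresponding angles and the included side are equal (Angle-Side-Angle).

ASA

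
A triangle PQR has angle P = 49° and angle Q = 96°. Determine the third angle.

angle R = 180 - 49 - 96 = 35 degrees.

35 degrees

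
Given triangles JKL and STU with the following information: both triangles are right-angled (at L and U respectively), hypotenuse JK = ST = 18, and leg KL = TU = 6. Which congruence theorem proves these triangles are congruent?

The given information matches HL: The hypotenuse and one leg of two right triangles are equal (Hypotenuse-Leg).

HL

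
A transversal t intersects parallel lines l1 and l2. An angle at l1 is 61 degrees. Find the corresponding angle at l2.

When a transversal crosses parallel lines, angles in the same position at each intersection are called corresponding angles.
These are always equal, so the answer is 61 degrees.

61 degrees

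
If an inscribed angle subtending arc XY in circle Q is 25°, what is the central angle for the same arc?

The inscribed angle theorem states that a central angle is always twice any inscribed angle that subtends the same arc.
Since the inscribed angle is 25°, the central angle = 2 × 25° = 50°.

50°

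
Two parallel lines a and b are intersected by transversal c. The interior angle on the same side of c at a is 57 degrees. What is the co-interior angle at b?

Co-interior angles sum to 180: 180 - 57 = 123 degrees.

123 degrees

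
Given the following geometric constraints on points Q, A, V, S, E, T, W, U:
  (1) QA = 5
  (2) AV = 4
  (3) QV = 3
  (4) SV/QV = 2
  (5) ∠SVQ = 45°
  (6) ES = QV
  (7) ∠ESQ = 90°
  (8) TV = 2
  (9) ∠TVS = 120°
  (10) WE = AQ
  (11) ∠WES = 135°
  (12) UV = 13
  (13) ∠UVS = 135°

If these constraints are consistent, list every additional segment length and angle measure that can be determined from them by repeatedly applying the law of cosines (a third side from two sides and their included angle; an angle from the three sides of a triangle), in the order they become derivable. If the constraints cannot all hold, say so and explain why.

The constraints are consistent. Derivable facts, in order:
After 1 step:
- QS ≈ 4.42
- ST = 2·√13
- SU ≈ 17.76
- SW ≈ 7.43
- ∠AQV = 53.13°
- ∠AVQ = 90°
- ∠QAV = 36.87°
After 2 steps:
- QE ≈ 5.34
- ∠ESW = 28.41°
- ∠EWS = 16.59°
- ∠QSV = 28.68°
- ∠SQV = 106.32°
- ∠STV = 46.1°
- ∠SUV = 13.82°
- ∠TSV = 13.9°
- ∠USV = 31.18°
After 3 steps:
- ∠EQS = 34.16°
- ∠QES = 55.84°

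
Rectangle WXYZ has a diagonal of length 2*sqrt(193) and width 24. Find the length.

Using the Pythagorean theorem: d^2 = a^2 + b^2
b^2 = d^2 - a^2
b^2 = 772 - 576
b^2 = 196
b = sqrt(196) = 14

14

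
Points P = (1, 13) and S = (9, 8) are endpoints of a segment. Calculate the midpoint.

M = ((x₁ + x₂)/2, (y₁ + y₂)/2)
= ((1 + 9)/2, (13 + 8)/2)
= (10/2, 21/2) = (5, 21/2)

(5, 21/2)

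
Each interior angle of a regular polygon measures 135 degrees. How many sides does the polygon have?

Exterior angle = 180 - 135 = 45. n = 360 / 45 = 8.

8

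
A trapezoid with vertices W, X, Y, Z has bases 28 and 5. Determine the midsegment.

The midsegment (median) of a trapezoid connects the midpoints of the non-parallel sides.
Its length is the average of the two bases: (28 + 5) / 2 = 33/2.

33/2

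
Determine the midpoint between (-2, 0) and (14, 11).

M = ((x₁ + x₂)/2, (y₁ + y₂)/2)
= ((-2 + 14)/2, (0 + 11)/2)
= (12/2, 11/2) = (6, 11/2)

(6, 11/2)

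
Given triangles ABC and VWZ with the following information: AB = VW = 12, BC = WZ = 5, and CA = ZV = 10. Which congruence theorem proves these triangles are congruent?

The given information provides:
AB = VW = 12, BC = WZ = 5, and CA = ZV = 10
This matches the SSS congruence theorem.
All three pairs of corresponding sides are equal (Side-Side-Side).

SSS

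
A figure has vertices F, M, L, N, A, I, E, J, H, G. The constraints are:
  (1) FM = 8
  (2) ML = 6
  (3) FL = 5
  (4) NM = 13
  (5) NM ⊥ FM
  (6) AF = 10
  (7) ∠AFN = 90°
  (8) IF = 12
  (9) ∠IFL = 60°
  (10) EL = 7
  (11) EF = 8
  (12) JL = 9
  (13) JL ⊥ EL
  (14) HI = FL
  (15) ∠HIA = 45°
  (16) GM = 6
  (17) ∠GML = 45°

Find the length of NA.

Step 1: By the law of cosines on triangle FMN: FN² = 8² + 13² − 2·8·13·cos(90°) = 233, so FN ≈ 15.26.
Step 2: By the law of cosines on triangle NFA: NA² = 15.26² + 10² − 2·15.26·10·cos(90°) = 333, so NA = 3·√37.

Therefore, the length of NA = 3·√37.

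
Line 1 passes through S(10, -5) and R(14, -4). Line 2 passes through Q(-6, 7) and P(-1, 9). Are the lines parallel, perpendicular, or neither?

Slope of line 1: m1 = (-4 - -5)/(14 - 10) = 1/4 = 1/4
Slope of line 2: m2 = (9 - 7)/(-1 - -6) = 2/5 = 2/5
For parallel lines we need equal slopes: 1/4 != 2/5.
For perpendicular lines we need m1*m2 = -1: (1/4)(2/5) = 1/10 != -1.
Since neither condition holds, the lines are neither parallel nor perpendicular.

Neither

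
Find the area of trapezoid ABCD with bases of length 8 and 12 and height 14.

A trapezoid's area equals the midsegment times the height.
The midsegment is (8 + 12) / 2 = 10.
Area = 10 * 14 = 140.

140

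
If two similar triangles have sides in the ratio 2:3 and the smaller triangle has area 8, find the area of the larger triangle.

Area ratio = (2/3)^2 = 4/9. Area of the larger triangle = 8 * 9/4 = 18.

18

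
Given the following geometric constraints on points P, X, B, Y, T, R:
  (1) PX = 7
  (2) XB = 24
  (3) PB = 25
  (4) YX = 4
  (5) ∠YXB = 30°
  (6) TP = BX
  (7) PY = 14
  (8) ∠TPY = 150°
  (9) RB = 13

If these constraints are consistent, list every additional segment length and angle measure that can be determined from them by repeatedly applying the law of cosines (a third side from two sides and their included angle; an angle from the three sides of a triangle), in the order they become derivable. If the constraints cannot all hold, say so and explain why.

These constraints are not satisfiable: by the triangle inequality in triangle XPY, (1) PX = 7 and (4) YX = 4 force PY ≤ 7 + 4 = 11, but (7) says PY = 14. No planar figure meets all of them, so nothing further can be derived.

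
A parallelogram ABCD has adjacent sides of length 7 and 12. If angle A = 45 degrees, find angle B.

In a parallelogram, consecutive angles are supplementary (sum to 180°).
angle B = 180 - angle A
angle B = 180 - 45
angle B = 135 degrees

135 degrees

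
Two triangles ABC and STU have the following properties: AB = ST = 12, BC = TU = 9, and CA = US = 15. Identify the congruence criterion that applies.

The given information provides:
AB = ST = 12, BC = TU = 9, and CA = US = 15
This matches the SSS congruence theorem.
All three pairs of corresponding sides are equal (Side-Side-Side).

SSS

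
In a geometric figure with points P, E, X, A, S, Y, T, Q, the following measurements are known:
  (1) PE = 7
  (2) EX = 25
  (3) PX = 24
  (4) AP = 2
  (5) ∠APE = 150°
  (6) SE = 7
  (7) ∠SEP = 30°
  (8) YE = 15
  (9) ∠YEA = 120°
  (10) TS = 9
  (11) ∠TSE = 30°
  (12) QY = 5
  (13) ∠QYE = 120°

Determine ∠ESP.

Step 1: By the law of cosines on triangle SEP: SP² = 7² + 7² − 2·7·7·cos(30°) = 13.13, so SP ≈ 3.62.
Step 2: By the inverse law of cosines on triangle ESP: cos(∠ESP) = (7² + 3.62² − 7²) / (2·7·3.62) = 13.13/50.73 = 0.2588, so ∠ESP = 75°.

Therefore, the measure of angle ∠ESP = 75°.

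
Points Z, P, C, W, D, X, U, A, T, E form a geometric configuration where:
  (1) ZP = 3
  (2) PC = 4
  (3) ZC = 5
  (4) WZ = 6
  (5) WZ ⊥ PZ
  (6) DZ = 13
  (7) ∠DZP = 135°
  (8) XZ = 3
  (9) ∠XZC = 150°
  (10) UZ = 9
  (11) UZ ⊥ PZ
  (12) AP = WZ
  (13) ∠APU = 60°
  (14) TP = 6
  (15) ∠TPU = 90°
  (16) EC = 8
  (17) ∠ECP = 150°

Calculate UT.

Step 1: By the law of cosines on triangle UZP: UP² = 9² + 3² − 2·9·3·cos(90°) = 90, so UP = 3·√10.
Step 2: By the law of cosines on triangle UPT: UT² = (3·√10)² + 6² − 2·3·√10·6·cos(90°) = 126, so UT = 3·√14.

Therefore, the length of UT = 3·√14.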